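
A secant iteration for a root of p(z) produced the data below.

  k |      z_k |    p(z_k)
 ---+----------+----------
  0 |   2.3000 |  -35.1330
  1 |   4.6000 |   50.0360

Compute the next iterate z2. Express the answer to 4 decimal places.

3.2488

z2 = 4.6000 − 50.0360·(4.6000 − 2.3000) / (50.0360 − (-35.1330))
   = 4.6000 − (115.082800)/(85.169000) = 3.248771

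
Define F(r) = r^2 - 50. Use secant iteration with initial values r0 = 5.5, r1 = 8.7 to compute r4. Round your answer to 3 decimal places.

7.071

F(5.5) = -19.75000, F(8.7) = 25.69000
r2 = 8.70000 − 25.69000·(8.70000 − 5.50000) / (25.69000 − (-19.75000)) = 8.70000 − (82.20800)/(45.44000) = 6.89085
F(6.89085) = -2.51625
r3 = 6.89085 − (-2.51625)·(6.89085 − 8.70000) / (-2.51625 − 25.69000) = 6.89085 − (4.55229)/(-28.20625) = 7.05224
F(7.05224) = -0.26594
r4 = 7.05224 − (-0.26594)·(7.05224 − 6.89085) / (-0.26594 − (-2.51625)) = 7.05224 − (-0.04292)/(2.25032) = 7.07131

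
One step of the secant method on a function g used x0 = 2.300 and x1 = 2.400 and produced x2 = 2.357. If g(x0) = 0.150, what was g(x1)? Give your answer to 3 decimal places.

The secant line through (2.300, 0.150) and (2.400, g(x1)) crosses zero at x2 = 2.357.
So (2.300, 0.150), (2.400, g(x1)), (2.357, 0) are collinear:
g(x1) = 0.150 · (2.400 − 2.357) / (2.300 − 2.357) = 0.150 · (0.04300)/(-0.05700) = -0.11316

-0.113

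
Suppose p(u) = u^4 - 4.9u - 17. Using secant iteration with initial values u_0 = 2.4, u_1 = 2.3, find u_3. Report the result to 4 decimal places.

2.3065

p(2.4) = 4.417600, p(2.3) = -0.285900
u_2 = 2.300000 − (-0.285900)·(2.300000 − 2.400000) / (-0.285900 − 4.417600) = 2.300000 − (0.028590)/(-4.703500) = 2.306078
p(2.306078) = -0.018684
u_3 = 2.306078 − (-0.018684)·(2.306078 − 2.300000) / (-0.018684 − (-0.285900)) = 2.306078 − (-0.000114)/(0.267216) = 2.306503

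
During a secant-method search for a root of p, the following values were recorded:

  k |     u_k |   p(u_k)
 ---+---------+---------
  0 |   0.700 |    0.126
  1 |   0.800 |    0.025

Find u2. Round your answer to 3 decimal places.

0.825

u2 = 0.800 − 0.025·(0.800 − 0.700) / (0.025 − 0.126)
   = 0.800 − (0.00250)/(-0.10100) = 0.82475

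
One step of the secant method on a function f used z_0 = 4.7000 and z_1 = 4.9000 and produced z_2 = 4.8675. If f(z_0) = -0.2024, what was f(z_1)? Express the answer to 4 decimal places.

The secant line through (4.7000, -0.2024) and (4.9000, f(z_1)) crosses zero at z_2 = 4.8675.
So (4.7000, -0.2024), (4.9000, f(z_1)), (4.8675, 0) are collinear:
f(z_1) = -0.2024 · (4.9000 − 4.8675) / (4.7000 − 4.8675) = -0.2024 · (0.032500)/(-0.167500) = 0.039272

0.0393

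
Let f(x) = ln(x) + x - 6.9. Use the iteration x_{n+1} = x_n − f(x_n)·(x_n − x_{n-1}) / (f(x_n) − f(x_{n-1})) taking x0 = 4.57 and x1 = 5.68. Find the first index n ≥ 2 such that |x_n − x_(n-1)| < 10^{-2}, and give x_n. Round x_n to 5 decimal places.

n = 3, x_n = 5.24306

f(4.57) = -0.8104868, f(5.68) = 0.5169512
x2 = 5.6800000 − 0.5169512·(1.1100000)/(1.3274380) = 5.2477268;  |Δ| = 0.4322732
f(5.2477268) = 0.0055218
x3 = 5.2477268 − 0.0055218·(-0.4322732)/(-0.5114294) = 5.2430596;  |Δ| = 0.0046672
|x3 − x2| = 0.0046672 < 10^{-2}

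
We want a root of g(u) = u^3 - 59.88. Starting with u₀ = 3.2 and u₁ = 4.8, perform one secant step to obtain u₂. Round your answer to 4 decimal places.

3.7574

g(3.2) = -27.112000, g(4.8) = 50.712000
u₂ = 4.800000 − 50.712000·(4.800000 − 3.200000) / (50.712000 − (-27.112000)) = 4.800000 − (81.139200)/(77.824000) = 3.757401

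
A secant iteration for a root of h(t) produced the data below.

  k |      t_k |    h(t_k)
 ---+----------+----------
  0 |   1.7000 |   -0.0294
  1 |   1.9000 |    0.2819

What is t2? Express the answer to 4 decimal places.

t2 = 1.9000 − 0.2819·(1.9000 − 1.7000) / (0.2819 − (-0.0294))
   = 1.9000 − (0.056380)/(0.311300) = 1.718889

1.7189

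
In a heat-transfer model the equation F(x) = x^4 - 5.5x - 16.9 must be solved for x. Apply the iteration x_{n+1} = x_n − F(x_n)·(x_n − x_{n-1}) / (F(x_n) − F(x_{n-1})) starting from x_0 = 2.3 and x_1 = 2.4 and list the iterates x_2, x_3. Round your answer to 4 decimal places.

2.3337, 2.3353

F(2.3) = -1.565900, F(2.4) = 3.077600
x_2 = 2.400000 − 3.077600·(2.400000 − 2.300000) / (3.077600 − (-1.565900)) = 2.400000 − (0.307760)/(4.643500) = 2.333722
F(2.333722) = -0.073722
x_3 = 2.333722 − (-0.073722)·(2.333722 − 2.400000) / (-0.073722 − 3.077600) = 2.333722 − (0.004886)/(-3.151322) = 2.335273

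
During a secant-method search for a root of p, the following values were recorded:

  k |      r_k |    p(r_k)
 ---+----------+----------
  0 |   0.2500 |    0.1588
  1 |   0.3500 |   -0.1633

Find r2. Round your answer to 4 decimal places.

r2 = 0.3500 − (-0.1633)·(0.3500 − 0.2500) / (-0.1633 − 0.1588)
   = 0.3500 − (-0.016330)/(-0.322100) = 0.299301

0.2993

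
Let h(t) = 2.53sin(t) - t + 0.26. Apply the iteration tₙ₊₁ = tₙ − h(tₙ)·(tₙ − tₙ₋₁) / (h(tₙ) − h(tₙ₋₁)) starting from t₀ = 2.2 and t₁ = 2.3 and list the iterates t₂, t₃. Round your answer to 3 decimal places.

2.241, 2.242

h(2.2) = 0.10550, h(2.3) = -0.15337
t₂ = 2.30000 − (-0.15337)·(2.30000 − 2.20000) / (-0.15337 − 0.10550) = 2.30000 − (-0.01534)/(-0.25886) = 2.24075
h(2.24075) = 0.00238
t₃ = 2.24075 − 0.00238·(2.24075 − 2.30000) / (0.00238 − (-0.15337)) = 2.24075 − (-0.00014)/(0.15575) = 2.24166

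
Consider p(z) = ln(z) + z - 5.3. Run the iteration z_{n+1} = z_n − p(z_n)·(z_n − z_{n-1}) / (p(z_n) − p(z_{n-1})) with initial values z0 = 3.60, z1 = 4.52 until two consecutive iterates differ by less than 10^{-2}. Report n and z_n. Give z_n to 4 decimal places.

n = 3, z_n = 3.9310

p(3.60) = -0.419066, p(4.52) = 0.728512
z2 = 4.520000 − 0.728512·(0.920000)/(1.147578) = 3.935960;  |Δ| = 0.584040
p(3.935960) = 0.006115
z3 = 3.935960 − 0.006115·(-0.584040)/(-0.722397) = 3.931016;  |Δ| = 0.004944
|z3 − z2| = 0.004944 < 10^{-2}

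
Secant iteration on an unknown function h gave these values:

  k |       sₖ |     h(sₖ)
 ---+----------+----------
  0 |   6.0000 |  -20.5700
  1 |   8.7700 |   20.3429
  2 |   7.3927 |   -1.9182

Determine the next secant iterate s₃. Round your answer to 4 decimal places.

s₃ = 7.3927 − (-1.9182)·(7.3927 − 8.7700) / (-1.9182 − 20.3429)
   = 7.3927 − (2.641937)/(-22.261100) = 7.511380

7.5114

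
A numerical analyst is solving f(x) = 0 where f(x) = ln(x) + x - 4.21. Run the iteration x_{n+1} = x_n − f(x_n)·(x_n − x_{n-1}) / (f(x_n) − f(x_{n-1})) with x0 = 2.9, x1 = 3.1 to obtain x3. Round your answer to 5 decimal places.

3.08383

f(2.9) = -0.2452893, f(3.1) = 0.0214021
x2 = 3.1000000 − 0.0214021·(3.1000000 − 2.9000000) / (0.0214021 − (-0.2452893)) = 3.1000000 − (0.0042804)/(0.2666914) = 3.0839499
f(3.0839499) = 0.0001611
x3 = 3.0839499 − 0.0001611·(3.0839499 − 3.1000000) / (0.0001611 − 0.0214021) = 3.0839499 − (-0.0000026)/(-0.0212410) = 3.0838282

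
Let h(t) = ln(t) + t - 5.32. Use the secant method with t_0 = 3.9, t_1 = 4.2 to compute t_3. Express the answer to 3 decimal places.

h(3.9) = -0.05902, h(4.2) = 0.31508
t_2 = 4.20000 − 0.31508·(4.20000 − 3.90000) / (0.31508 − (-0.05902)) = 4.20000 − (0.09453)/(0.37411) = 3.94733
h(3.94733) = 0.00037
t_3 = 3.94733 − 0.00037·(3.94733 − 4.20000) / (0.00037 − 0.31508) = 3.94733 − (-0.00009)/(-0.31471) = 3.94703

3.947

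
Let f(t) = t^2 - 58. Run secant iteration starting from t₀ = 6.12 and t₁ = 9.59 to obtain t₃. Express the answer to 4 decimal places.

f(6.12) = -20.545600, f(9.59) = 33.968100
t₂ = 9.590000 − 33.968100·(9.590000 − 6.120000) / (33.968100 − (-20.545600)) = 9.590000 − (117.869307)/(54.513700) = 7.427804
f(7.427804) = -2.827729
t₃ = 7.427804 − (-2.827729)·(7.427804 − 9.590000) / (-2.827729 − 33.968100) = 7.427804 − (6.114103)/(-36.795829) = 7.593967

7.5940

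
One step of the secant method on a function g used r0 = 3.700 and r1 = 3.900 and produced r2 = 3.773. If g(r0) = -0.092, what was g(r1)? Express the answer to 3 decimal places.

0.160

The secant line through (3.700, -0.092) and (3.900, g(r1)) crosses zero at r2 = 3.773.
So (3.700, -0.092), (3.900, g(r1)), (3.773, 0) are collinear:
g(r1) = -0.092 · (3.900 − 3.773) / (3.700 − 3.773) = -0.092 · (0.12700)/(-0.07300) = 0.16005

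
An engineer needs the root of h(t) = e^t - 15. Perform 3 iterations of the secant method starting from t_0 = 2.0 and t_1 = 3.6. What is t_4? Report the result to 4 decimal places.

2.7259

h(2.0) = -7.610944, h(3.6) = 21.598234
t_2 = 3.600000 − 21.598234·(3.600000 − 2.000000) / (21.598234 − (-7.610944)) = 3.600000 − (34.557175)/(29.209178) = 2.416907
h(2.416907) = -3.788871
t_3 = 2.416907 − (-3.788871)·(2.416907 − 3.600000) / (-3.788871 − 21.598234) = 2.416907 − (4.482586)/(-25.387105) = 2.593476
h(2.593476) = -1.623808
t_4 = 2.593476 − (-1.623808)·(2.593476 − 2.416907) / (-1.623808 − (-3.788871)) = 2.593476 − (-0.286715)/(2.165062) = 2.725904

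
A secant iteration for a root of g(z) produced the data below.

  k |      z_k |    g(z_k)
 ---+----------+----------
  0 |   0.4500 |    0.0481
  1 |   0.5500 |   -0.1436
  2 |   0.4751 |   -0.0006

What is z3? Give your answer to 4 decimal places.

0.4748

z3 = 0.4751 − (-0.0006)·(0.4751 − 0.5500) / (-0.0006 − (-0.1436))
   = 0.4751 − (0.000045)/(0.143000) = 0.474786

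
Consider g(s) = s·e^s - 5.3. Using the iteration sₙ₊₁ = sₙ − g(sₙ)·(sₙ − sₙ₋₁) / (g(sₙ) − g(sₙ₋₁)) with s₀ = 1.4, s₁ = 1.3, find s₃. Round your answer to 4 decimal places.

g(1.4) = 0.377280, g(1.3) = -0.529914
s₂ = 1.300000 − (-0.529914)·(1.300000 − 1.400000) / (-0.529914 − 0.377280) = 1.300000 − (0.052991)/(-0.907194) = 1.358412
g(1.358412) = -0.015758
s₃ = 1.358412 − (-0.015758)·(1.358412 − 1.300000) / (-0.015758 − (-0.529914)) = 1.358412 − (-0.000920)/(0.514156) = 1.360203

1.3602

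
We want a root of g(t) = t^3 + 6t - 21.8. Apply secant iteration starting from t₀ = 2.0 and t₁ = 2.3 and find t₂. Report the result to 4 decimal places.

g(2.0) = -1.800000, g(2.3) = 4.167000
t₂ = 2.300000 − 4.167000·(2.300000 − 2.000000) / (4.167000 − (-1.800000)) = 2.300000 − (1.250100)/(5.967000) = 2.090498

2.0905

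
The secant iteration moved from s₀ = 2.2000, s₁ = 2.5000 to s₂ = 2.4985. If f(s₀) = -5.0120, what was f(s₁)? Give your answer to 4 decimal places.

The secant line through (2.2000, -5.0120) and (2.5000, f(s₁)) crosses zero at s₂ = 2.4985.
So (2.2000, -5.0120), (2.5000, f(s₁)), (2.4985, 0) are collinear:
f(s₁) = -5.0120 · (2.5000 − 2.4985) / (2.2000 − 2.4985) = -5.0120 · (0.001500)/(-0.298500) = 0.025186

0.0252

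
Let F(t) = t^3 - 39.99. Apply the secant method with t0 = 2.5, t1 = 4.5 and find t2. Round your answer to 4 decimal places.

F(2.5) = -24.365000, F(4.5) = 51.135000
t2 = 4.500000 − 51.135000·(4.500000 − 2.500000) / (51.135000 − (-24.365000)) = 4.500000 − (102.270000)/(75.500000) = 3.145430

3.1454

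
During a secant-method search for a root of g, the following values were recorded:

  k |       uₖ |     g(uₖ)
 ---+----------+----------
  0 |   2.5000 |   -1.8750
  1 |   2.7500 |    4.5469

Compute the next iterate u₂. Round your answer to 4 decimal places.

2.5730

u₂ = 2.7500 − 4.5469·(2.7500 − 2.5000) / (4.5469 − (-1.8750))
   = 2.7500 − (1.136725)/(6.421900) = 2.572992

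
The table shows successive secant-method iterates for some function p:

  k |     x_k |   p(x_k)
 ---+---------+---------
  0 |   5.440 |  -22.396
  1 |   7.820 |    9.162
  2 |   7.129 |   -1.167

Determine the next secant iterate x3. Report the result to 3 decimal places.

7.207

x3 = 7.129 − (-1.167)·(7.129 − 7.820) / (-1.167 − 9.162)
   = 7.129 − (0.80640)/(-10.32900) = 7.20707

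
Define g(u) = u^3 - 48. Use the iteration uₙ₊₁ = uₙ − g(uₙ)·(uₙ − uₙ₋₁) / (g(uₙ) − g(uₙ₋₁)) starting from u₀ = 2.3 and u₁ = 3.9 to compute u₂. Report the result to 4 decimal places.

3.5159

g(2.3) = -35.833000, g(3.9) = 11.319000
u₂ = 3.900000 − 11.319000·(3.900000 − 2.300000) / (11.319000 − (-35.833000)) = 3.900000 − (18.110400)/(47.152000) = 3.515914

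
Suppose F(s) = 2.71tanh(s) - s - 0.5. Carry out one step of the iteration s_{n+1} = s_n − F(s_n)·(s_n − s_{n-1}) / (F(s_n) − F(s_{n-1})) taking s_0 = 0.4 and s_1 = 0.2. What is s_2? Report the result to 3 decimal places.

F(0.4) = 0.12966, F(0.2) = -0.16511
s_2 = 0.20000 − (-0.16511)·(0.20000 − 0.40000) / (-0.16511 − 0.12966) = 0.20000 − (0.03302)/(-0.29477) = 0.31203

0.312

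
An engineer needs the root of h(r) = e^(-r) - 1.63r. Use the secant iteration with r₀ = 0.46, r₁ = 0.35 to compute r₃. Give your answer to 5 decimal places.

0.40798

h(0.46) = -0.1185164, h(0.35) = 0.1341881
r₂ = 0.3500000 − 0.1341881·(0.3500000 − 0.4600000) / (0.1341881 − (-0.1185164)) = 0.3500000 − (-0.0147607)/(0.2527044) = 0.4084109
h(0.4084109) = -0.0010040
r₃ = 0.4084109 − (-0.0010040)·(0.4084109 − 0.3500000) / (-0.0010040 − 0.1341881) = 0.4084109 − (-0.0000586)/(-0.1351921) = 0.4079771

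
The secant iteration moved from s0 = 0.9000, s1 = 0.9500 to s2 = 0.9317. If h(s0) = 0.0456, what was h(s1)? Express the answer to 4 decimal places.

The secant line through (0.9000, 0.0456) and (0.9500, h(s1)) crosses zero at s2 = 0.9317.
So (0.9000, 0.0456), (0.9500, h(s1)), (0.9317, 0) are collinear:
h(s1) = 0.0456 · (0.9500 − 0.9317) / (0.9000 − 0.9317) = 0.0456 · (0.018300)/(-0.031700) = -0.026324

-0.0263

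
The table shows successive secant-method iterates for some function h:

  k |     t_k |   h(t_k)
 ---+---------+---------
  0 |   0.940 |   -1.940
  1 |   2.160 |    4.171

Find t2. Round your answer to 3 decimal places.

t2 = 2.160 − 4.171·(2.160 − 0.940) / (4.171 − (-1.940))
   = 2.160 − (5.08862)/(6.11100) = 1.32730

1.327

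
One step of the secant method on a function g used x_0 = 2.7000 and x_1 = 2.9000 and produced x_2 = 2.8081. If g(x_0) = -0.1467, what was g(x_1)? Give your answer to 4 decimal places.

The secant line through (2.7000, -0.1467) and (2.9000, g(x_1)) crosses zero at x_2 = 2.8081.
So (2.7000, -0.1467), (2.9000, g(x_1)), (2.8081, 0) are collinear:
g(x_1) = -0.1467 · (2.9000 − 2.8081) / (2.7000 − 2.8081) = -0.1467 · (0.091900)/(-0.108100) = 0.124715

0.1247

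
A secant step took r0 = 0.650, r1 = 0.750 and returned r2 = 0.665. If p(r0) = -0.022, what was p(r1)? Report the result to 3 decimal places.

0.125

The secant line through (0.650, -0.022) and (0.750, p(r1)) crosses zero at r2 = 0.665.
So (0.650, -0.022), (0.750, p(r1)), (0.665, 0) are collinear:
p(r1) = -0.022 · (0.750 − 0.665) / (0.650 − 0.665) = -0.022 · (0.08500)/(-0.01500) = 0.12467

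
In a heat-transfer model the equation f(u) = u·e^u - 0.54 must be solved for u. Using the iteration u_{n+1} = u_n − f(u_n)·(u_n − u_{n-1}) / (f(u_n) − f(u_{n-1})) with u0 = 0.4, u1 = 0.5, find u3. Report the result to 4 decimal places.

0.3725

f(0.4) = 0.056730, f(0.5) = 0.284361
u2 = 0.500000 − 0.284361·(0.500000 − 0.400000) / (0.284361 − 0.056730) = 0.500000 − (0.028436)/(0.227631) = 0.375078
f(0.375078) = 0.005778
u3 = 0.375078 − 0.005778·(0.375078 − 0.500000) / (0.005778 − 0.284361) = 0.375078 − (-0.000722)/(-0.278583) = 0.372487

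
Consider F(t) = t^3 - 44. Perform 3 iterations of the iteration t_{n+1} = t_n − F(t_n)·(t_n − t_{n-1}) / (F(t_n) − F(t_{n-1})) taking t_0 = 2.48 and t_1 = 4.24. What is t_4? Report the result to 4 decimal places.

3.5330

F(2.48) = -28.747008, F(4.24) = 32.225024
t_2 = 4.240000 − 32.225024·(4.240000 − 2.480000) / (32.225024 − (-28.747008)) = 4.240000 − (56.716042)/(60.972032) = 3.309802
F(3.309802) = -7.741806
t_3 = 3.309802 − (-7.741806)·(3.309802 − 4.240000) / (-7.741806 − 32.225024) = 3.309802 − (7.201410)/(-39.966830) = 3.489987
F(3.489987) = -1.491926
t_4 = 3.489987 − (-1.491926)·(3.489987 − 3.309802) / (-1.491926 − (-7.741806)) = 3.489987 − (-0.268822)/(6.249879) = 3.532999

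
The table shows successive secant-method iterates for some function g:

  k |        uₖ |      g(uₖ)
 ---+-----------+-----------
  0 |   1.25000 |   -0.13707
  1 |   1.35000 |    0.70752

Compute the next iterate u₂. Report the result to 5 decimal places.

u₂ = 1.35000 − 0.70752·(1.35000 − 1.25000) / (0.70752 − (-0.13707))
   = 1.35000 − (0.0707520)/(0.8445900) = 1.2662292

1.26623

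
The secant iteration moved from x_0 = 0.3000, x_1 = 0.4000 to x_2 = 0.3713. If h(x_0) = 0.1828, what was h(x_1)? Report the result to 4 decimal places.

-0.0736

The secant line through (0.3000, 0.1828) and (0.4000, h(x_1)) crosses zero at x_2 = 0.3713.
So (0.3000, 0.1828), (0.4000, h(x_1)), (0.3713, 0) are collinear:
h(x_1) = 0.1828 · (0.4000 − 0.3713) / (0.3000 − 0.3713) = 0.1828 · (0.028700)/(-0.071300) = -0.073581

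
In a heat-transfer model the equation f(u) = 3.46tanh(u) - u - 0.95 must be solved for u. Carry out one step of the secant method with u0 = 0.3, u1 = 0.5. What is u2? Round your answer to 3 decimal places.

f(0.3) = -0.24206, f(0.5) = 0.14893
u2 = 0.50000 − 0.14893·(0.50000 − 0.30000) / (0.14893 − (-0.24206)) = 0.50000 − (0.02979)/(0.39098) = 0.42382

0.424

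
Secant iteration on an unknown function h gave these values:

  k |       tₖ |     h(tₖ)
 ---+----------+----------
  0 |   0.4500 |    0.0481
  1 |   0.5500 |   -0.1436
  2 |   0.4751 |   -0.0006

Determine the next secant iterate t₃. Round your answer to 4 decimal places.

0.4748

t₃ = 0.4751 − (-0.0006)·(0.4751 − 0.5500) / (-0.0006 − (-0.1436))
   = 0.4751 − (0.000045)/(0.143000) = 0.474786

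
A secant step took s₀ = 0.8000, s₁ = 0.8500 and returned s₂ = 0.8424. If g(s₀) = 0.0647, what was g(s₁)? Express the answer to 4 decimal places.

The secant line through (0.8000, 0.0647) and (0.8500, g(s₁)) crosses zero at s₂ = 0.8424.
So (0.8000, 0.0647), (0.8500, g(s₁)), (0.8424, 0) are collinear:
g(s₁) = 0.0647 · (0.8500 − 0.8424) / (0.8000 − 0.8424) = 0.0647 · (0.007600)/(-0.042400) = -0.011597

-0.0116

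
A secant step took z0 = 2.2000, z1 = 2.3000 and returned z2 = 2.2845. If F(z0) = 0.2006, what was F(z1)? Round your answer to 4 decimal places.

The secant line through (2.2000, 0.2006) and (2.3000, F(z1)) crosses zero at z2 = 2.2845.
So (2.2000, 0.2006), (2.3000, F(z1)), (2.2845, 0) are collinear:
F(z1) = 0.2006 · (2.3000 − 2.2845) / (2.2000 − 2.2845) = 0.2006 · (0.015500)/(-0.084500) = -0.036796

-0.0368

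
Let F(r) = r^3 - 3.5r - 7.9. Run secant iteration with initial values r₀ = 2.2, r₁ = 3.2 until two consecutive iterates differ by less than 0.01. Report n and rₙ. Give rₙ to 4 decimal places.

F(2.2) = -4.952000, F(3.2) = 13.668000
r₂ = 3.200000 − 13.668000·(1.000000)/(18.620000) = 2.465951;  |Δ| = 0.734049
F(2.465951) = -1.535598
r₃ = 2.465951 − (-1.535598)·(-0.734049)/(-15.203598) = 2.540091;  |Δ| = 0.074141
F(2.540091) = -0.401489
r₄ = 2.540091 − (-0.401489)·(0.074141)/(1.134108) = 2.566338;  |Δ| = 0.026247
F(2.566338) = 0.019952
r₅ = 2.566338 − 0.019952·(0.026247)/(0.421441) = 2.565095;  |Δ| = 0.001243
|r₅ − r₄| = 0.001243 < 0.01

n = 5, rₙ = 2.5651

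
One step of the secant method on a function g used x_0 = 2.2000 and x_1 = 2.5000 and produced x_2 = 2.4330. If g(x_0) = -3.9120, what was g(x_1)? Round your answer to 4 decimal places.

The secant line through (2.2000, -3.9120) and (2.5000, g(x_1)) crosses zero at x_2 = 2.4330.
So (2.2000, -3.9120), (2.5000, g(x_1)), (2.4330, 0) are collinear:
g(x_1) = -3.9120 · (2.5000 − 2.4330) / (2.2000 − 2.4330) = -3.9120 · (0.067000)/(-0.233000) = 1.124910

1.1249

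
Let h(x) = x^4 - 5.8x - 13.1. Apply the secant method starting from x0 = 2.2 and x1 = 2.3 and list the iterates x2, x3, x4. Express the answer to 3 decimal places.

2.261, 2.263, 2.263

h(2.2) = -2.43440, h(2.3) = 1.54410
x2 = 2.30000 − 1.54410·(2.30000 − 2.20000) / (1.54410 − (-2.43440)) = 2.30000 − (0.15441)/(3.97850) = 2.26119
h(2.26119) = -0.07238
x3 = 2.26119 − (-0.07238)·(2.26119 − 2.30000) / (-0.07238 − 1.54410) = 2.26119 − (0.00281)/(-1.61648) = 2.26293
h(2.26293) = -0.00200
x4 = 2.26293 − (-0.00200)·(2.26293 − 2.26119) / (-0.00200 − (-0.07238)) = 2.26293 − (0.00000)/(0.07038) = 2.26298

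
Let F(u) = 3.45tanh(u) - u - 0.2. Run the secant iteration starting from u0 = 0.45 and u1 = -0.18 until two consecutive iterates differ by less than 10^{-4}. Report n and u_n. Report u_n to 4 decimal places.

F(0.45) = 0.805552, F(-0.18) = -0.634379
u2 = -0.180000 − (-0.634379)·(-0.630000)/(-1.439931) = 0.097554;  |Δ| = 0.277554
F(0.097554) = 0.037944
u3 = 0.097554 − 0.037944·(0.277554)/(0.672323) = 0.081890;  |Δ| = 0.015664
F(0.081890) = 0.000000
u4 = 0.081890 − 0.000000·(-0.015664)/(-0.037944) = 0.081890;  |Δ| = 0.000000
|u4 − u3| = 0.000000 < 10^{-4}

n = 4, u_n = 0.0819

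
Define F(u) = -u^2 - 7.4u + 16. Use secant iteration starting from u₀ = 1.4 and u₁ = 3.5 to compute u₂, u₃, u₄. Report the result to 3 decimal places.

1.699, 1.742, 1.749

F(1.4) = 3.68000, F(3.5) = -22.15000
u₂ = 3.50000 − (-22.15000)·(3.50000 − 1.40000) / (-22.15000 − 3.68000) = 3.50000 − (-46.51500)/(-25.83000) = 1.69919
F(1.69919) = 0.53878
u₃ = 1.69919 − 0.53878·(1.69919 − 3.50000) / (0.53878 − (-22.15000)) = 1.69919 − (-0.97024)/(22.68878) = 1.74195
F(1.74195) = 0.07518
u₄ = 1.74195 − 0.07518·(1.74195 − 1.69919) / (0.07518 − 0.53878) = 1.74195 − (0.00321)/(-0.46360) = 1.74888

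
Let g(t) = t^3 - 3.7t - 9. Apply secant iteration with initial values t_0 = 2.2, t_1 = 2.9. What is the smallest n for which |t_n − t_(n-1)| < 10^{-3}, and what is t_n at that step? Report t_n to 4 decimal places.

g(2.2) = -6.492000, g(2.9) = 4.659000
t_2 = 2.900000 − 4.659000·(0.700000)/(11.151000) = 2.607533;  |Δ| = 0.292467
g(2.607533) = -0.918661
t_3 = 2.607533 − (-0.918661)·(-0.292467)/(-5.577661) = 2.655703;  |Δ| = 0.048170
g(2.655703) = -0.096064
t_4 = 2.655703 − (-0.096064)·(0.048170)/(0.822597) = 2.661329;  |Δ| = 0.005625
g(2.661329) = 0.002398
t_5 = 2.661329 − 0.002398·(0.005625)/(0.098462) = 2.661192;  |Δ| = 0.000137
|t_5 − t_4| = 0.000137 < 10^{-3}

n = 5, t_n = 2.6612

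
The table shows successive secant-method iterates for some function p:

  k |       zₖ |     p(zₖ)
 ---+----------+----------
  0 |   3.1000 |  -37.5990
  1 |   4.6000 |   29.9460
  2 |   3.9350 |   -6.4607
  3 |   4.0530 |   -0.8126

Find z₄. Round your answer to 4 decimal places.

4.0700

z₄ = 4.0530 − (-0.8126)·(4.0530 − 3.9350) / (-0.8126 − (-6.4607))
   = 4.0530 − (-0.095887)/(5.648100) = 4.069977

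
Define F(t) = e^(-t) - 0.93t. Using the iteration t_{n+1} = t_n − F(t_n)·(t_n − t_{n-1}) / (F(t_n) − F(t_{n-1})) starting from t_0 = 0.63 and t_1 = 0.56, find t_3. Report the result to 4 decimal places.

F(0.63) = -0.053308, F(0.56) = 0.050409
t_2 = 0.560000 − 0.050409·(0.560000 − 0.630000) / (0.050409 − (-0.053308)) = 0.560000 − (-0.003529)/(0.103717) = 0.594022
F(0.594022) = -0.000338
t_3 = 0.594022 − (-0.000338)·(0.594022 − 0.560000) / (-0.000338 − 0.050409) = 0.594022 − (-0.000011)/(-0.050747) = 0.593795

0.5938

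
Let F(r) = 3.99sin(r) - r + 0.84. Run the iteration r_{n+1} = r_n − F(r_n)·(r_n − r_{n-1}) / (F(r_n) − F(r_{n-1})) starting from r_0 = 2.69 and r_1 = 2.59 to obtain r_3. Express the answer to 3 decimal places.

2.666

F(2.69) = -0.10877, F(2.59) = 0.34094
r_2 = 2.59000 − 0.34094·(2.59000 − 2.69000) / (0.34094 − (-0.10877)) = 2.59000 − (-0.03409)/(0.44970) = 2.66581
F(2.66581) = 0.00173
r_3 = 2.66581 − 0.00173·(2.66581 − 2.59000) / (0.00173 − 0.34094) = 2.66581 − (0.00013)/(-0.33921) = 2.66620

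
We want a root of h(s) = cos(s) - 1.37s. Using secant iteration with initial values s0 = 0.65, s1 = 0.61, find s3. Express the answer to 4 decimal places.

0.6017

h(0.65) = -0.094416, h(0.61) = -0.016052
s2 = 0.610000 − (-0.016052)·(0.610000 − 0.650000) / (-0.016052 − (-0.094416)) = 0.610000 − (0.000642)/(0.078364) = 0.601806
h(0.601806) = -0.000161
s3 = 0.601806 − (-0.000161)·(0.601806 − 0.610000) / (-0.000161 − (-0.016052)) = 0.601806 − (0.000001)/(0.015891) = 0.601724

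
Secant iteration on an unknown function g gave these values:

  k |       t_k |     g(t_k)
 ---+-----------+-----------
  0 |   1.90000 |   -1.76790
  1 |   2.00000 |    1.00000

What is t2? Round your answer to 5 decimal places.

t2 = 2.00000 − 1.00000·(2.00000 − 1.90000) / (1.00000 − (-1.76790))
   = 2.00000 − (0.1000000)/(2.7679000) = 1.9638715

1.96387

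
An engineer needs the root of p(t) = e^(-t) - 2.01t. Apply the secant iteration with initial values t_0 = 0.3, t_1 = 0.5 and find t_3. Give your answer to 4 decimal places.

0.3504

p(0.3) = 0.137818, p(0.5) = -0.398469
t_2 = 0.500000 − (-0.398469)·(0.500000 − 0.300000) / (-0.398469 − 0.137818) = 0.500000 − (-0.079694)/(-0.536288) = 0.351397
p(0.351397) = -0.002604
t_3 = 0.351397 − (-0.002604)·(0.351397 − 0.500000) / (-0.002604 − (-0.398469)) = 0.351397 − (0.000387)/(0.395865) = 0.350420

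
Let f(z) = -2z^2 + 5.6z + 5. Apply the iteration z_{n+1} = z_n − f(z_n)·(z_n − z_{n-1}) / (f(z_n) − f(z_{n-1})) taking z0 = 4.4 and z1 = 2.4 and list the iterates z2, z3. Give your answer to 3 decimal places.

3.265, 3.608

f(4.4) = -9.08000, f(2.4) = 6.92000
z2 = 2.40000 − 6.92000·(2.40000 − 4.40000) / (6.92000 − (-9.08000)) = 2.40000 − (-13.84000)/(16.00000) = 3.26500
f(3.26500) = 1.96355
z3 = 3.26500 − 1.96355·(3.26500 − 2.40000) / (1.96355 − 6.92000) = 3.26500 − (1.69847)/(-4.95645) = 3.60768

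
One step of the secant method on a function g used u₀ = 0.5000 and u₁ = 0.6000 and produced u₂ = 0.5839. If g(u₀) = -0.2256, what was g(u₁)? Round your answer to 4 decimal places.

The secant line through (0.5000, -0.2256) and (0.6000, g(u₁)) crosses zero at u₂ = 0.5839.
So (0.5000, -0.2256), (0.6000, g(u₁)), (0.5839, 0) are collinear:
g(u₁) = -0.2256 · (0.6000 − 0.5839) / (0.5000 − 0.5839) = -0.2256 · (0.016100)/(-0.083900) = 0.043292

0.0433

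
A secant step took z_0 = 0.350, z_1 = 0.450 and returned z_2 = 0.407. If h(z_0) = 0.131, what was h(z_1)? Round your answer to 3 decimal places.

The secant line through (0.350, 0.131) and (0.450, h(z_1)) crosses zero at z_2 = 0.407.
So (0.350, 0.131), (0.450, h(z_1)), (0.407, 0) are collinear:
h(z_1) = 0.131 · (0.450 − 0.407) / (0.350 − 0.407) = 0.131 · (0.04300)/(-0.05700) = -0.09882

-0.099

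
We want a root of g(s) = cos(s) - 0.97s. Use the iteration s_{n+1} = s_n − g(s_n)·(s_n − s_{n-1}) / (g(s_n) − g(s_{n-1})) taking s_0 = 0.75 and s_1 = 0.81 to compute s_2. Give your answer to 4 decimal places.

g(0.75) = 0.004189, g(0.81) = -0.096202
s_2 = 0.810000 − (-0.096202)·(0.810000 − 0.750000) / (-0.096202 − 0.004189) = 0.810000 − (-0.005772)/(-0.100390) = 0.752504

0.7525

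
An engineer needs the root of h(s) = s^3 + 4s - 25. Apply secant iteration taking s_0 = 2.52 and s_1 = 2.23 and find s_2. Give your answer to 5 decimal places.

h(2.52) = 1.0830080, h(2.23) = -4.9904330
s_2 = 2.2300000 − (-4.9904330)·(2.2300000 − 2.5200000) / (-4.9904330 − 1.0830080) = 2.2300000 − (1.4472256)/(-6.0734410) = 2.4682876

2.46829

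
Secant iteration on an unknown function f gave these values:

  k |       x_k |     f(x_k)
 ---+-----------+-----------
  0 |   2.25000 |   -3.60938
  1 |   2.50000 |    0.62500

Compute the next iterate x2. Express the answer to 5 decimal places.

x2 = 2.50000 − 0.62500·(2.50000 − 2.25000) / (0.62500 − (-3.60938))
   = 2.50000 − (0.1562500)/(4.2343800) = 2.4630997

2.46310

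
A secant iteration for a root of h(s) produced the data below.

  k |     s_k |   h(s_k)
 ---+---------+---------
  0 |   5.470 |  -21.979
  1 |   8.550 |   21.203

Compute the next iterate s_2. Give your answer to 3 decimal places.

s_2 = 8.550 − 21.203·(8.550 − 5.470) / (21.203 − (-21.979))
   = 8.550 − (65.30524)/(43.18200) = 7.03767

7.038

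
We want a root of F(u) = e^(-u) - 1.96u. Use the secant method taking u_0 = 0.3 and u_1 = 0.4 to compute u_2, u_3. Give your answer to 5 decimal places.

F(0.3) = 0.1528182, F(0.4) = -0.1136800
u_2 = 0.4000000 − (-0.1136800)·(0.4000000 − 0.3000000) / (-0.1136800 − 0.1528182) = 0.4000000 − (-0.0113680)/(-0.2664982) = 0.3573431
F(0.3573431) = -0.0008599
u_3 = 0.3573431 − (-0.0008599)·(0.3573431 − 0.4000000) / (-0.0008599 − (-0.1136800)) = 0.3573431 − (0.0000367)/(0.1128200) = 0.3570179

0.35734, 0.35702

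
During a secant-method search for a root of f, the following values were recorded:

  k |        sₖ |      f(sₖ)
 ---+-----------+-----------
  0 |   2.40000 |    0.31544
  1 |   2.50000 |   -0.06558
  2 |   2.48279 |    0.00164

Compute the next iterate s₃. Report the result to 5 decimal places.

s₃ = 2.48279 − 0.00164·(2.48279 − 2.50000) / (0.00164 − (-0.06558))
   = 2.48279 − (-0.0000282)/(0.0672200) = 2.4832099

2.48321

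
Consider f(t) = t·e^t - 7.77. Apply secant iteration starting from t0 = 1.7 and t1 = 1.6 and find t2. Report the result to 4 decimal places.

1.5888

f(1.7) = 1.535711, f(1.6) = 0.154852
t2 = 1.600000 − 0.154852·(1.600000 − 1.700000) / (0.154852 − 1.535711) = 1.600000 − (-0.015485)/(-1.380859) = 1.588786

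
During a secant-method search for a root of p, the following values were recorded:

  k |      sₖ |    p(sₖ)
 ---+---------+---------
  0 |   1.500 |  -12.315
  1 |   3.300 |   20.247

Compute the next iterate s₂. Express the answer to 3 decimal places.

2.181

s₂ = 3.300 − 20.247·(3.300 − 1.500) / (20.247 − (-12.315))
   = 3.300 − (36.44460)/(32.56200) = 2.18076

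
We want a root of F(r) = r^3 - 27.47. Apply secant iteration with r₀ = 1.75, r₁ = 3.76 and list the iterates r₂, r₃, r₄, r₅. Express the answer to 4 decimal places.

2.6798, 2.9418, 3.0266, 3.0171

F(1.75) = -22.110625, F(3.76) = 25.687376
r₂ = 3.760000 − 25.687376·(3.760000 − 1.750000) / (25.687376 − (-22.110625)) = 3.760000 − (51.631626)/(47.798001) = 2.679795
F(2.679795) = -8.225579
r₃ = 2.679795 − (-8.225579)·(2.679795 − 3.760000) / (-8.225579 − 25.687376) = 2.679795 − (8.885309)/(-33.912955) = 2.941799
F(2.941799) = -2.011146
r₄ = 2.941799 − (-2.011146)·(2.941799 − 2.679795) / (-2.011146 − (-8.225579)) = 2.941799 − (-0.526927)/(6.214432) = 3.026590
F(3.026590) = 0.254300
r₅ = 3.026590 − 0.254300·(3.026590 − 2.941799) / (0.254300 − (-2.011146)) = 3.026590 − (0.021562)/(2.265446) = 3.017072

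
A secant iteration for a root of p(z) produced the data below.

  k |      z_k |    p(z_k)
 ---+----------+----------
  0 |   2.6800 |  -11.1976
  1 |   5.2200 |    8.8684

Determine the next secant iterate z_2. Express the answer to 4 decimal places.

z_2 = 5.2200 − 8.8684·(5.2200 − 2.6800) / (8.8684 − (-11.1976))
   = 5.2200 − (22.525736)/(20.066000) = 4.097418

4.0974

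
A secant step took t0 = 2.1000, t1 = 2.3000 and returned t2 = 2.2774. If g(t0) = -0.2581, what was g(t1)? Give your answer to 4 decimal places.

The secant line through (2.1000, -0.2581) and (2.3000, g(t1)) crosses zero at t2 = 2.2774.
So (2.1000, -0.2581), (2.3000, g(t1)), (2.2774, 0) are collinear:
g(t1) = -0.2581 · (2.3000 − 2.2774) / (2.1000 − 2.2774) = -0.2581 · (0.022600)/(-0.177400) = 0.032881

0.0329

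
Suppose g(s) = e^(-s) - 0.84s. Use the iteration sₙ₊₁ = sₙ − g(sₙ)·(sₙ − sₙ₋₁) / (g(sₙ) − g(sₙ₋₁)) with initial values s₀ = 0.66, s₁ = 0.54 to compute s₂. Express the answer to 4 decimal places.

g(0.66) = -0.037549, g(0.54) = 0.129148
s₂ = 0.540000 − 0.129148·(0.540000 − 0.660000) / (0.129148 − (-0.037549)) = 0.540000 − (-0.015498)/(0.166697) = 0.632970

0.6330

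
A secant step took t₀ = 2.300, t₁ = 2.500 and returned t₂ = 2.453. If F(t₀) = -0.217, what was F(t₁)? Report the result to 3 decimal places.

The secant line through (2.300, -0.217) and (2.500, F(t₁)) crosses zero at t₂ = 2.453.
So (2.300, -0.217), (2.500, F(t₁)), (2.453, 0) are collinear:
F(t₁) = -0.217 · (2.500 − 2.453) / (2.300 − 2.453) = -0.217 · (0.04700)/(-0.15300) = 0.06666

0.067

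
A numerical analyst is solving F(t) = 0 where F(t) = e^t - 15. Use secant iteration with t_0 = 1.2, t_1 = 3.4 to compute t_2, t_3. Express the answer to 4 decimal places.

F(1.2) = -11.679883, F(3.4) = 14.964100
t_2 = 3.400000 − 14.964100·(3.400000 − 1.200000) / (14.964100 − (-11.679883)) = 3.400000 − (32.921020)/(26.643983) = 2.164411
F(2.164411) = -6.290532
t_3 = 2.164411 − (-6.290532)·(2.164411 − 3.400000) / (-6.290532 − 14.964100) = 2.164411 − (7.772514)/(-21.254632) = 2.530096

2.1644, 2.5301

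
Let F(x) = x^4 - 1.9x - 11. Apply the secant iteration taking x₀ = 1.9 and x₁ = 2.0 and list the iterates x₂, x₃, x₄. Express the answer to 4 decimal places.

F(1.9) = -1.577900, F(2.0) = 1.200000
x₂ = 2.000000 − 1.200000·(2.000000 − 1.900000) / (1.200000 − (-1.577900)) = 2.000000 − (0.120000)/(2.777900) = 1.956802
F(1.956802) = -0.056118
x₃ = 1.956802 − (-0.056118)·(1.956802 − 2.000000) / (-0.056118 − 1.200000) = 1.956802 − (0.002424)/(-1.256118) = 1.958732
F(1.958732) = -0.001858
x₄ = 1.958732 − (-0.001858)·(1.958732 − 1.956802) / (-0.001858 − (-0.056118)) = 1.958732 − (-0.000004)/(0.054260) = 1.958798

1.9568, 1.9587, 1.9588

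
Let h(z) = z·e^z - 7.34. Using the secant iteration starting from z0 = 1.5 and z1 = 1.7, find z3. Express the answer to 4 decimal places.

h(1.5) = -0.617466, h(1.7) = 1.965711
z2 = 1.700000 − 1.965711·(1.700000 − 1.500000) / (1.965711 − (-0.617466)) = 1.700000 − (0.393142)/(2.583177) = 1.547807
h(1.547807) = -0.063531
z3 = 1.547807 − (-0.063531)·(1.547807 − 1.700000) / (-0.063531 − 1.965711) = 1.547807 − (0.009669)/(-2.029242) = 1.552572

1.5526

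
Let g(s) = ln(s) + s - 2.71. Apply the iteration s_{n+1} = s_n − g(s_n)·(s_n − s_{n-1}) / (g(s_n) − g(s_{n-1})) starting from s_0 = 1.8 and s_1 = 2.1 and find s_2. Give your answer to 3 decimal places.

2.013

g(1.8) = -0.32221, g(2.1) = 0.13194
s_2 = 2.10000 − 0.13194·(2.10000 − 1.80000) / (0.13194 − (-0.32221)) = 2.10000 − (0.03958)/(0.45415) = 2.01285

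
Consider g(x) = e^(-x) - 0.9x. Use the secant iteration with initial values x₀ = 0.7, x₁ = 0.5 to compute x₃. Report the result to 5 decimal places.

g(0.7) = -0.1334147, g(0.5) = 0.1565307
x₂ = 0.5000000 − 0.1565307·(0.5000000 − 0.7000000) / (0.1565307 − (-0.1334147)) = 0.5000000 − (-0.0313061)/(0.2899454) = 0.6079725
g(0.6079725) = -0.0027217
x₃ = 0.6079725 − (-0.0027217)·(0.6079725 − 0.5000000) / (-0.0027217 − 0.1565307) = 0.6079725 − (-0.0002939)/(-0.1592523) = 0.6061273

0.60613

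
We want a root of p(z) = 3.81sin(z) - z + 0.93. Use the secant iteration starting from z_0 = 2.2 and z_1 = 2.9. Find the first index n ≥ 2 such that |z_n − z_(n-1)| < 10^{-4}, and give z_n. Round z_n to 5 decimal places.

p(2.2) = 1.8103713, p(2.9) = -1.0584601
z_2 = 2.9000000 − (-1.0584601)·(0.7000000)/(-2.8688314) = 2.6417338;  |Δ| = 0.2582662
p(2.6417338) = 0.1144053
z_3 = 2.6417338 − 0.1144053·(-0.2582662)/(1.1728654) = 2.6669260;  |Δ| = 0.0251922
p(2.6669260) = 0.0044039
z_4 = 2.6669260 − 0.0044039·(0.0251922)/(-0.1100015) = 2.6679346;  |Δ| = 0.0010086
p(2.6679346) = -0.0000234
z_5 = 2.6679346 − (-0.0000234)·(0.0010086)/(-0.0044272) = 2.6679293;  |Δ| = 0.0000053
|z_5 − z_4| = 0.0000053 < 10^{-4}

n = 5, z_n = 2.66793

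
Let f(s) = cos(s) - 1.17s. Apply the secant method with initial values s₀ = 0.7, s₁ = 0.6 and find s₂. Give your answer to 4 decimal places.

f(0.7) = -0.054158, f(0.6) = 0.123336
s₂ = 0.600000 − 0.123336·(0.600000 − 0.700000) / (0.123336 − (-0.054158)) = 0.600000 − (-0.012334)/(0.177493) = 0.669487

0.6695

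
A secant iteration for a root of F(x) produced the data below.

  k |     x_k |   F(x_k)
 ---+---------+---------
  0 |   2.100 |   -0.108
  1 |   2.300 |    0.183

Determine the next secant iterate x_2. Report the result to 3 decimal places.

2.174

x_2 = 2.300 − 0.183·(2.300 − 2.100) / (0.183 − (-0.108))
   = 2.300 − (0.03660)/(0.29100) = 2.17423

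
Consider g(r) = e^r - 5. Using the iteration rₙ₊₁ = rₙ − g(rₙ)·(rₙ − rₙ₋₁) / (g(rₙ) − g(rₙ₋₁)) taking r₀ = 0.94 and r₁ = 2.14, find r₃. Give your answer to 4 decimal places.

g(0.94) = -2.440019, g(2.14) = 3.499438
r₂ = 2.140000 − 3.499438·(2.140000 − 0.940000) / (3.499438 − (-2.440019)) = 2.140000 − (4.199325)/(5.939456) = 1.432978
g(1.432978) = -0.808837
r₃ = 1.432978 − (-0.808837)·(1.432978 − 2.140000) / (-0.808837 − 3.499438) = 1.432978 − (0.571866)/(-4.308275) = 1.565715

1.5657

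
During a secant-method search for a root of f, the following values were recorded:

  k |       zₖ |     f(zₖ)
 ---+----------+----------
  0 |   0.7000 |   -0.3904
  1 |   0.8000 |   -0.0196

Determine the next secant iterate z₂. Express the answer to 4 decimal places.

z₂ = 0.8000 − (-0.0196)·(0.8000 − 0.7000) / (-0.0196 − (-0.3904))
   = 0.8000 − (-0.001960)/(0.370800) = 0.805286

0.8053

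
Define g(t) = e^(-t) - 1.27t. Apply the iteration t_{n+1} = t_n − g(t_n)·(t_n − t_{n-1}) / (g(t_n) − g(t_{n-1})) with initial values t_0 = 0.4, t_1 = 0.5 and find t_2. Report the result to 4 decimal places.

0.4851

g(0.4) = 0.162320, g(0.5) = -0.028469
t_2 = 0.500000 − (-0.028469)·(0.500000 − 0.400000) / (-0.028469 − 0.162320) = 0.500000 − (-0.002847)/(-0.190789) = 0.485078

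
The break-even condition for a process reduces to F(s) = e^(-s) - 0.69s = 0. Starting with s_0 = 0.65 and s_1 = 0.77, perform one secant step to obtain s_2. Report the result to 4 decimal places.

0.7122

F(0.65) = 0.073546, F(0.77) = -0.068287
s_2 = 0.770000 − (-0.068287)·(0.770000 − 0.650000) / (-0.068287 − 0.073546) = 0.770000 − (-0.008194)/(-0.141833) = 0.712225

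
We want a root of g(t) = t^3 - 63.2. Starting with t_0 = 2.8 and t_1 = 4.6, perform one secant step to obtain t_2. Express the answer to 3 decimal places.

3.785

g(2.8) = -41.24800, g(4.6) = 34.13600
t_2 = 4.60000 − 34.13600·(4.60000 − 2.80000) / (34.13600 − (-41.24800)) = 4.60000 − (61.44480)/(75.38400) = 3.78491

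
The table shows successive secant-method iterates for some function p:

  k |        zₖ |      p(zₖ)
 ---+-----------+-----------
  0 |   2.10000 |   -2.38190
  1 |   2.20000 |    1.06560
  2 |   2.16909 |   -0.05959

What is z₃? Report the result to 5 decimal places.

z₃ = 2.16909 − (-0.05959)·(2.16909 − 2.20000) / (-0.05959 − 1.06560)
   = 2.16909 − (0.0018419)/(-1.1251900) = 2.1707270

2.17073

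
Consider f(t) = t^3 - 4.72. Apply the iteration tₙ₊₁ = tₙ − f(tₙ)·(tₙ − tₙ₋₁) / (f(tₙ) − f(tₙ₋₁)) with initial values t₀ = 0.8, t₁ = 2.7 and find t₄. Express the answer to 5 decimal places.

f(0.8) = -4.2080000, f(2.7) = 14.9630000
t₂ = 2.7000000 − 14.9630000·(2.7000000 − 0.8000000) / (14.9630000 − (-4.2080000)) = 2.7000000 − (28.4297000)/(19.1710000) = 1.2170466
f(1.2170466) = -2.9173077
t₃ = 1.2170466 − (-2.9173077)·(1.2170466 − 2.7000000) / (-2.9173077 − 14.9630000) = 1.2170466 − (4.3262314)/(-17.8803077) = 1.4590017
f(1.4590017) = -1.6142438
t₄ = 1.4590017 − (-1.6142438)·(1.4590017 − 1.2170466) / (-1.6142438 − (-2.9173077)) = 1.4590017 − (-0.3905745)/(1.3030639) = 1.7587371

1.75874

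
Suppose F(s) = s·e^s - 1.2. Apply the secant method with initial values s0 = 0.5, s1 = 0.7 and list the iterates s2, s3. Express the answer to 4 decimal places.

0.6284, 0.6352

F(0.5) = -0.375639, F(0.7) = 0.209627
s2 = 0.700000 − 0.209627·(0.700000 − 0.500000) / (0.209627 − (-0.375639)) = 0.700000 − (0.041925)/(0.585266) = 0.628365
F(0.628365) = -0.022102
s3 = 0.628365 − (-0.022102)·(0.628365 − 0.700000) / (-0.022102 − 0.209627) = 0.628365 − (0.001583)/(-0.231729) = 0.635198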